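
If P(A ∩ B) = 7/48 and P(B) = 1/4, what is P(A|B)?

P(A|B) = P(A ∩ B) / P(B)
= (7/48) / (1/4)
= 7/12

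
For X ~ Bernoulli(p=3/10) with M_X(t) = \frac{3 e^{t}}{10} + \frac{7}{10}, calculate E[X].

To find E[X], compute M^(1)(0):
M^(1)(t) = \frac{3 e^{t}}{10}
M^(1)(0) = \frac{3}{10}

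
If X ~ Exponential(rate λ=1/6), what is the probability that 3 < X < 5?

P(3 < X < 5) = ∫_{3}^{5} f(x) dx
where f(x) = \frac{e^{- \frac{x}{6}}}{6}
= - \frac{1}{e^{\frac{5}{6}}} + e^{- \frac{1}{2}}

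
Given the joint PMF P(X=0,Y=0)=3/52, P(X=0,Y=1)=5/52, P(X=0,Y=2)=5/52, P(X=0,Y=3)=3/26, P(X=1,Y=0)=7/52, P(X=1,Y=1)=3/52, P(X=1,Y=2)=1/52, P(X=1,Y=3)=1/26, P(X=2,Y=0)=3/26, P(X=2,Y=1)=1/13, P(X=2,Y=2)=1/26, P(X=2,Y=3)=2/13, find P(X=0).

P(X=0) = P(X=0,Y=0) + P(X=0,Y=1) + P(X=0,Y=2) + P(X=0,Y=3)
= 3/52 + 5/52 + 5/52 + 3/26
= 19/52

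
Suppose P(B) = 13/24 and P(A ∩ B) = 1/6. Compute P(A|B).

P(A|B) = P(A ∩ B) / P(B)
= (1/6) / (13/24)
= 4/13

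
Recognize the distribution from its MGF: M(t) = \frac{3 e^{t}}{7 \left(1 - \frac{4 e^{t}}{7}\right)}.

The MGF M(t) = \frac{3 e^{t}}{7 \left(1 - \frac{4 e^{t}}{7}\right)} is the standard form for the Geometric distribution.
Comparing with the known MGF formula identifies: Geometric(p=3/7), X = trial number of first success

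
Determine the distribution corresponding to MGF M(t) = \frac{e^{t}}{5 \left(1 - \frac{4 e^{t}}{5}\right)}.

The MGF M(t) = \frac{e^{t}}{5 \left(1 - \frac{4 e^{t}}{5}\right)} is the standard form for the Geometric distribution.
Comparing with the known MGF formula identifies: Geometric(p=1/5), X = trial number of first success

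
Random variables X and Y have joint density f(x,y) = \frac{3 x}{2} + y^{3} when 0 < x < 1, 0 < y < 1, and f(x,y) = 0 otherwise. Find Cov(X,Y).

E[XY] = ∫∫ xy × f(x,y) dx dy = \frac{7}{20}
E[X] = \frac{5}{8}
E[Y] = \frac{23}{40}
Cov(X,Y) = E[XY] - E[X]E[Y] = - \frac{3}{320}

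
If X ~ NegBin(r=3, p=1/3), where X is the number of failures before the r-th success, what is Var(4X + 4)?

For X ~ NegBin(r=3, p=1/3), where X is the number of failures before the r-th success:
Var(X) = 18
Var(4X + 4) = (4)² × Var(X) = 16 × 18 = 288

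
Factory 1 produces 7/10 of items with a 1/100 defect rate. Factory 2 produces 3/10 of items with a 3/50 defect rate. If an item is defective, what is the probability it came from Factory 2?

Using Bayes' theorem:
P(F1) = 7/10, P(D|F1) = 1/100
P(F2) = 3/10, P(D|F2) = 3/50
P(D) = P(D|F1)P(F1) + P(D|F2)P(F2)
     = \frac{1}{40}
P(F2|D) = P(D|F2)P(F2) / P(D)
= \frac{18}{25}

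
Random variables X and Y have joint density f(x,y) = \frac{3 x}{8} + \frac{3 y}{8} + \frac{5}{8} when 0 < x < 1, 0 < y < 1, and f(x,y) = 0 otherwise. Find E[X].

E[X] = ∫_0^1 ∫_0^1 x × f(x,y) dy dx
= ∫_0^1 ∫_0^1 x × (\frac{3 x}{8} + \frac{3 y}{8} + \frac{5}{8}) dy dx
= \frac{17}{32}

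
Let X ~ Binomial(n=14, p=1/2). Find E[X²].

Using the identity E[X²] = Var(X) + (E[X])²:
E[X] = 7
Var(X) = \frac{7}{2}
E[X²] = \frac{7}{2} + (7)²
= \frac{105}{2}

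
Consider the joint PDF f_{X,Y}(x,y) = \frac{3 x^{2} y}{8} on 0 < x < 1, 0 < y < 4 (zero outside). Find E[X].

f_X(x) = ∫_0^4 \frac{3 x^{2} y}{8} dy = 3 x^{2}
E[X] = ∫_0^1 x × (3 x^{2}) dx = \frac{3}{4}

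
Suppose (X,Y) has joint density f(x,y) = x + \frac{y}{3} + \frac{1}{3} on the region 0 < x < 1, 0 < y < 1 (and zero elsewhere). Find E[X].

E[X] = ∫_0^1 ∫_0^1 x × f(x,y) dy dx
= ∫_0^1 ∫_0^1 x × (x + \frac{y}{3} + \frac{1}{3}) dy dx
= \frac{7}{12}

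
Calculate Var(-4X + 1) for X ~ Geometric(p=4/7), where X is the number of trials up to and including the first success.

For X ~ Geometric(p=4/7), where X is the number of trials up to and including the first success:
Var(X) = \frac{21}{16}
Var(-4X + 1) = (-4)² × Var(X) = 16 × \frac{21}{16} = 21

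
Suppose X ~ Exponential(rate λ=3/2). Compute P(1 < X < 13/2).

P(1 < X < 13/2) = ∫_{1}^{13/2} f(x) dx
where f(x) = \frac{3 e^{- \frac{3 x}{2}}}{2}
= - \frac{1}{e^{\frac{39}{4}}} + e^{- \frac{3}{2}}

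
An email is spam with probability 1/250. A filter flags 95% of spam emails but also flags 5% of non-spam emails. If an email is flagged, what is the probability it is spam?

Let D = the rare event, + = positive/flagged.
P(D) = 1/250
P(+|D) = 95/100 = 19/20
P(+|D') = 5/100 = 1/20
P(+) = P(+|D)P(D) + P(+|D')P(D')
     = \frac{19}{20} × \frac{1}{250} + \frac{1}{20} × \frac{249}{250}
     = \frac{67}{1250}
P(D|+) = P(+|D)P(D)/P(+) = \frac{19}{268}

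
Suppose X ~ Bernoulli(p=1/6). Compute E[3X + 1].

For X ~ Bernoulli(p=1/6):
E[X] = \frac{1}{6}
E[3X + 1] = 3 × E[X] + 1 = \frac{3}{2}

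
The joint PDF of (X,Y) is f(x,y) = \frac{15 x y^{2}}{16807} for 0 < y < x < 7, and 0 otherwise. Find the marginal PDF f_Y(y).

f_Y(y) = ∫_y^7 \frac{15 x y^{2}}{16807} dx = \frac{15 y^{2} \left(49 - y^{2}\right)}{33614}
for 0 < y < 7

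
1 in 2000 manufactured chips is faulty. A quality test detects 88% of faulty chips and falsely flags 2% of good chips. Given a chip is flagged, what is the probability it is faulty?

Let D = the rare event, + = positive/flagged.
P(D) = 1/2000
P(+|D) = 88/100 = 22/25
P(+|D') = 2/100 = 1/50
P(+) = P(+|D)P(D) + P(+|D')P(D')
     = \frac{22}{25} × \frac{1}{2000} + \frac{1}{50} × \frac{1999}{2000}
     = \frac{2043}{100000}
P(D|+) = P(+|D)P(D)/P(+) = \frac{44}{2043}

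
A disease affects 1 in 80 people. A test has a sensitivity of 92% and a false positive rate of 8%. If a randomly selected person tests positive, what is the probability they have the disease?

Let D = the rare event, + = positive/flagged.
P(D) = 1/80
P(+|D) = 92/100 = 23/25
P(+|D') = 8/100 = 2/25
P(+) = P(+|D)P(D) + P(+|D')P(D')
     = \frac{23}{25} × \frac{1}{80} + \frac{2}{25} × \frac{79}{80}
     = \frac{181}{2000}
P(D|+) = P(+|D)P(D)/P(+) = \frac{23}{181}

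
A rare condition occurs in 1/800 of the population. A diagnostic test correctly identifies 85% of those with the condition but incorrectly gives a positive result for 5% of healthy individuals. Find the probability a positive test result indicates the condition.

Let D = the rare event, + = positive/flagged.
P(D) = 1/800
P(+|D) = 85/100 = 17/20
P(+|D') = 5/100 = 1/20
P(+) = P(+|D)P(D) + P(+|D')P(D')
     = \frac{17}{20} × \frac{1}{800} + \frac{1}{20} × \frac{799}{800}
     = \frac{51}{1000}
P(D|+) = P(+|D)P(D)/P(+) = \frac{1}{48}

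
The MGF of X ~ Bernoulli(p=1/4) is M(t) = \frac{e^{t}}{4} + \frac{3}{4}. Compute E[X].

To find E[X], compute M^(1)(0):
M^(1)(t) = \frac{e^{t}}{4}
M^(1)(0) = \frac{1}{4}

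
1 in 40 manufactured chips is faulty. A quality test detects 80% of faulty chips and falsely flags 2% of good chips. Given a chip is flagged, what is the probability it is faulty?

Let D = the rare event, + = positive/flagged.
P(D) = 1/40
P(+|D) = 80/100 = 4/5
P(+|D') = 2/100 = 1/50
P(+) = P(+|D)P(D) + P(+|D')P(D')
     = \frac{4}{5} × \frac{1}{40} + \frac{1}{50} × \frac{39}{40}
     = \frac{79}{2000}
P(D|+) = P(+|D)P(D)/P(+) = \frac{40}{79}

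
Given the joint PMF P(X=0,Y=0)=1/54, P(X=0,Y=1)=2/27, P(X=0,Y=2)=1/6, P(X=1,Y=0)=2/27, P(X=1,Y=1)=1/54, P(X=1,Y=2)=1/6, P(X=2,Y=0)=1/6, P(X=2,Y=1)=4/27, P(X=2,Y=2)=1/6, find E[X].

First find marginal of X:
P(X=0) = 7/27
P(X=1) = 7/27
P(X=2) = 13/27
E[X] = 0 × 7/27 + 1 × 7/27 + 2 × 13/27 = 11/9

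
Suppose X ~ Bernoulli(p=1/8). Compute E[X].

For X ~ Bernoulli(p=1/8), the expected value is:
E[X] = \frac{1}{8}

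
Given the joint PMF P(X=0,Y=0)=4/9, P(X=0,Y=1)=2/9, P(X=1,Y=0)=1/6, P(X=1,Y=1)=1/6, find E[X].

First find marginal of X:
P(X=0) = 2/3
P(X=1) = 1/3
E[X] = 0 × 2/3 + 1 × 1/3 = 1/3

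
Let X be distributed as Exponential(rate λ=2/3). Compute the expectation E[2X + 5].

For X ~ Exponential(rate λ=2/3):
E[X] = \frac{3}{2}
E[2X + 5] = 2 × E[X] + 5 = 8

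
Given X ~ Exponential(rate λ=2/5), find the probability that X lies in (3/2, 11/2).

P(3/2 < X < 11/2) = ∫_{3/2}^{11/2} f(x) dx
where f(x) = \frac{2 e^{- \frac{2 x}{5}}}{5}
= - \frac{1 - e^{\frac{8}{5}}}{e^{\frac{11}{5}}}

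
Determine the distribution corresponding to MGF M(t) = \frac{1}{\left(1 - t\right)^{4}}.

The MGF M(t) = \frac{1}{\left(1 - t\right)^{4}} is the standard form for the Gamma distribution.
Comparing with the known MGF formula identifies: Gamma(shape α=4, rate β=1)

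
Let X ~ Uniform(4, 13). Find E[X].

For X ~ Uniform(4, 13), the expected value is:
E[X] = \frac{17}{2}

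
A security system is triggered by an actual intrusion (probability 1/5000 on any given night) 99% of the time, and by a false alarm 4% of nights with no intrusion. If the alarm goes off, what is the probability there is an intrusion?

Let D = the rare event, + = positive/flagged.
P(D) = 1/5000
P(+|D) = 99/100
P(+|D') = 4/100 = 1/25
P(+) = P(+|D)P(D) + P(+|D')P(D')
     = \frac{99}{100} × \frac{1}{5000} + \frac{1}{25} × \frac{4999}{5000}
     = \frac{4019}{100000}
P(D|+) = P(+|D)P(D)/P(+) = \frac{99}{20095}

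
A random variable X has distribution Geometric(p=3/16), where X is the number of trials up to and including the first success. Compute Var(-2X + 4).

For X ~ Geometric(p=3/16), where X is the number of trials up to and including the first success:
Var(X) = \frac{208}{9}
Var(-2X + 4) = (-2)² × Var(X) = 4 × \frac{208}{9} = \frac{832}{9}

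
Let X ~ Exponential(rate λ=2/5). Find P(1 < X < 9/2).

P(1 < X < 9/2) = ∫_{1}^{9/2} f(x) dx
where f(x) = \frac{2 e^{- \frac{2 x}{5}}}{5}
= - \frac{1 - e^{\frac{7}{5}}}{e^{\frac{9}{5}}}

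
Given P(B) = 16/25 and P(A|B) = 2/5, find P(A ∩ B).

By definition, P(A|B) = P(A ∩ B) / P(B)
So P(A ∩ B) = P(A|B) × P(B)
= 2/5 × 16/25
= 32/125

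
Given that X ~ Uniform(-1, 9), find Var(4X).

For X ~ Uniform(-1, 9):
Var(X) = \frac{25}{3}
Var(4X) = (4)² × Var(X) = 16 × \frac{25}{3} = \frac{400}{3}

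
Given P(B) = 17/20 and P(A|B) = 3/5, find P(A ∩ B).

By definition, P(A|B) = P(A ∩ B) / P(B)
So P(A ∩ B) = P(A|B) × P(B)
= 3/5 × 17/20
= 51/100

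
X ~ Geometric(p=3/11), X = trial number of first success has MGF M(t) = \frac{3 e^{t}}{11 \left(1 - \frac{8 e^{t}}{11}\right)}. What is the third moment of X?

To find E[X^3], compute M^(3)(0):
M^(1)(t) = \frac{3 e^{t}}{11 \left(1 - \frac{8 e^{t}}{11}\right)} + \frac{24 e^{2 t}}{121 \left(1 - \frac{8 e^{t}}{11}\right)^{2}}
M^(2)(t) = \frac{3 e^{t}}{11 \left(1 - \frac{8 e^{t}}{11}\right)} + \frac{72 e^{2 t}}{121 \left(1 - \frac{8 e^{t}}{11}\right)^{2}} + \frac{384 e^{3 t}}{1331 \left(1 - \frac{8 e^{t}}{11}\right)^{3}}
M^(3)(t) = \frac{3 e^{t}}{11 \left(1 - \frac{8 e^{t}}{11}\right)} + \frac{168 e^{2 t}}{121 \left(1 - \frac{8 e^{t}}{11}\right)^{2}} + \frac{2304 e^{3 t}}{1331 \left(1 - \frac{8 e^{t}}{11}\right)^{3}} + \frac{9216 e^{4 t}}{14641 \left(1 - \frac{8 e^{t}}{11}\right)^{4}}
M^(3)(0) = \frac{1969}{9}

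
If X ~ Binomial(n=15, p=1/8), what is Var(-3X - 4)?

For X ~ Binomial(n=15, p=1/8):
Var(X) = \frac{105}{64}
Var(-3X - 4) = (-3)² × Var(X) = 9 × \frac{105}{64} = \frac{945}{64}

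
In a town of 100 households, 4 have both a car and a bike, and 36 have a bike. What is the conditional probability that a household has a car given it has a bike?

P(A ∩ B) = 4/100 = 1/25
P(B) = 36/100 = 9/25
P(A|B) = P(A ∩ B) / P(B) = (1/25) / (9/25) = 1/9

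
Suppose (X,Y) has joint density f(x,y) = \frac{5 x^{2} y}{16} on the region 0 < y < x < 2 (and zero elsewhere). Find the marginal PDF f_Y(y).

f_Y(y) = ∫_y^2 \frac{5 x^{2} y}{16} dx = \frac{5 y \left(8 - y^{3}\right)}{48}
for 0 < y < 2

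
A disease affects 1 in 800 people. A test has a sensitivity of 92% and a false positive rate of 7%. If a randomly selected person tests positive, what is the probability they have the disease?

Let D = the rare event, + = positive/flagged.
P(D) = 1/800
P(+|D) = 92/100 = 23/25
P(+|D') = 7/100
P(+) = P(+|D)P(D) + P(+|D')P(D')
     = \frac{23}{25} × \frac{1}{800} + \frac{7}{100} × \frac{799}{800}
     = \frac{1137}{16000}
P(D|+) = P(+|D)P(D)/P(+) = \frac{92}{5685}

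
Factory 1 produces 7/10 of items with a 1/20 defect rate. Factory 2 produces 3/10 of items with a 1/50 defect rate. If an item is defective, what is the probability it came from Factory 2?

Using Bayes' theorem:
P(F1) = 7/10, P(D|F1) = 1/20
P(F2) = 3/10, P(D|F2) = 1/50
P(D) = P(D|F1)P(F1) + P(D|F2)P(F2)
     = \frac{41}{1000}
P(F2|D) = P(D|F2)P(F2) / P(D)
= \frac{6}{41}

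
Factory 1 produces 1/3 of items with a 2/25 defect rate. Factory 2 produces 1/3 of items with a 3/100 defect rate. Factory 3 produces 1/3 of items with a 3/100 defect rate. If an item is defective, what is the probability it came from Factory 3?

Using Bayes' theorem:
P(F1) = 1/3, P(D|F1) = 2/25
P(F2) = 1/3, P(D|F2) = 3/100
P(F3) = 1/3, P(D|F3) = 3/100
P(D) = P(D|F1)P(F1) + P(D|F2)P(F2) + P(D|F3)P(F3)
     = \frac{7}{150}
P(F3|D) = P(D|F3)P(F3) / P(D)
= \frac{3}{14}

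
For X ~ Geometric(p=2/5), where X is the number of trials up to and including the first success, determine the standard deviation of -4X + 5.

For X ~ Geometric(p=2/5), where X is the number of trials up to and including the first success:
Var(X) = \frac{15}{4}
SD(X) = √(Var(X)) = √(\frac{15}{4}) = \frac{\sqrt{15}}{2}
SD(-4X + 5) = |-4| × SD(X) = 4 × \frac{\sqrt{15}}{2} = 2 \sqrt{15}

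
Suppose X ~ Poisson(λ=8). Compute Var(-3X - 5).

For X ~ Poisson(λ=8):
Var(X) = 8
Var(-3X - 5) = (-3)² × Var(X) = 9 × 8 = 72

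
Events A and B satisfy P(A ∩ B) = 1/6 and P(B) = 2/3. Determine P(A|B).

P(A|B) = P(A ∩ B) / P(B)
= (1/6) / (2/3)
= 1/4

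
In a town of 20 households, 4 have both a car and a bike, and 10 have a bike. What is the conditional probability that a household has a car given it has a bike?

P(A ∩ B) = 4/20 = 1/5
P(B) = 10/20 = 1/2
P(A|B) = P(A ∩ B) / P(B) = (1/5) / (1/2) = 2/5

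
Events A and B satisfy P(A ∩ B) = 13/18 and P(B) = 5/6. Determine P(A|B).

P(A|B) = P(A ∩ B) / P(B)
= (13/18) / (5/6)
= 13/15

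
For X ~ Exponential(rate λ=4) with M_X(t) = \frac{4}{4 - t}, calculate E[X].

To find E[X], compute M^(1)(0):
M^(1)(t) = \frac{4}{\left(4 - t\right)^{2}}
M^(1)(0) = \frac{1}{4}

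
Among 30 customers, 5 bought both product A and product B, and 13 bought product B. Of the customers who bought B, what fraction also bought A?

P(A ∩ B) = 5/30 = 1/6
P(B) = 13/30
P(A|B) = P(A ∩ B) / P(B) = (1/6) / (13/30) = 5/13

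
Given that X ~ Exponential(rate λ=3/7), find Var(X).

For X ~ Exponential(rate λ=3/7):
Var(X) = \frac{49}{9}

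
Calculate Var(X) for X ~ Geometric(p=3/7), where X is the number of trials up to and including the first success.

For X ~ Geometric(p=3/7), where X is the number of trials up to and including the first success:
Var(X) = \frac{28}{9}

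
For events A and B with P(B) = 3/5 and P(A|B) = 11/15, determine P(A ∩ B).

By definition, P(A|B) = P(A ∩ B) / P(B)
So P(A ∩ B) = P(A|B) × P(B)
= 11/15 × 3/5
= 11/25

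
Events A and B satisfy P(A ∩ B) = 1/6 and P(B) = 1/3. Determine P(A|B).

P(A|B) = P(A ∩ B) / P(B)
= (1/6) / (1/3)
= 1/2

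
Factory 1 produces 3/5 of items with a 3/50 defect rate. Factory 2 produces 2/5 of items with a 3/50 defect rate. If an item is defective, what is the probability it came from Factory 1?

Using Bayes' theorem:
P(F1) = 3/5, P(D|F1) = 3/50
P(F2) = 2/5, P(D|F2) = 3/50
P(D) = P(D|F1)P(F1) + P(D|F2)P(F2)
     = \frac{3}{50}
P(F1|D) = P(D|F1)P(F1) / P(D)
= \frac{3}{5}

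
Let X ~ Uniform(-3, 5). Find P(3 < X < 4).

P(3 < X < 4) = ∫_{3}^{4} f(x) dx
where f(x) = \frac{1}{8}
= \frac{1}{8}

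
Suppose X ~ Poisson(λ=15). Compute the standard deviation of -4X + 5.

For X ~ Poisson(λ=15):
Var(X) = 15
SD(X) = √(Var(X)) = √(15) = \sqrt{15}
SD(-4X + 5) = |-4| × SD(X) = 4 × \sqrt{15} = 4 \sqrt{15}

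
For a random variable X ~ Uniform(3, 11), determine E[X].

For X ~ Uniform(3, 11), the expected value is:
E[X] = 7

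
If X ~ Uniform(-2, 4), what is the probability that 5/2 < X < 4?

P(5/2 < X < 4) = ∫_{5/2}^{4} f(x) dx
where f(x) = \frac{1}{6}
= \frac{1}{4}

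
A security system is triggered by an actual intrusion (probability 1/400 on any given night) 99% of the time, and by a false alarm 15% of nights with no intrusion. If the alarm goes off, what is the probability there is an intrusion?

Let D = the rare event, + = positive/flagged.
P(D) = 1/400
P(+|D) = 99/100
P(+|D') = 15/100 = 3/20
P(+) = P(+|D)P(D) + P(+|D')P(D')
     = \frac{99}{100} × \frac{1}{400} + \frac{3}{20} × \frac{399}{400}
     = \frac{1521}{10000}
P(D|+) = P(+|D)P(D)/P(+) = \frac{11}{676}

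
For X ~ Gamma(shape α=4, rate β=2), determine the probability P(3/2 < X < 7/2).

P(3/2 < X < 7/2) = ∫_{3/2}^{7/2} f(x) dx
where f(x) = \frac{8 x^{3} e^{- 2 x}}{3}
= \frac{-269 + 39 e^{4}}{3 e^{7}}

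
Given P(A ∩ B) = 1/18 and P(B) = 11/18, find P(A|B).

P(A|B) = P(A ∩ B) / P(B)
= (1/18) / (11/18)
= 1/11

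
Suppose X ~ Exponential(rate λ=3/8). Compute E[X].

For X ~ Exponential(rate λ=3/8), the expected value is:
E[X] = \frac{8}{3}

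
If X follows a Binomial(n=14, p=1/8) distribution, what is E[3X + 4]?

For X ~ Binomial(n=14, p=1/8):
E[X] = \frac{7}{4}
E[3X + 4] = 3 × E[X] + 4 = \frac{37}{4}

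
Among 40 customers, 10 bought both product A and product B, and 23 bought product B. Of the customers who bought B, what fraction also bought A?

P(A ∩ B) = 10/40 = 1/4
P(B) = 23/40
P(A|B) = P(A ∩ B) / P(B) = (1/4) / (23/40) = 10/23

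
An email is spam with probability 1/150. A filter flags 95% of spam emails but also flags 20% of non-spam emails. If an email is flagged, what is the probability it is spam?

Let D = the rare event, + = positive/flagged.
P(D) = 1/150
P(+|D) = 95/100 = 19/20
P(+|D') = 20/100 = 1/5
P(+) = P(+|D)P(D) + P(+|D')P(D')
     = \frac{19}{20} × \frac{1}{150} + \frac{1}{5} × \frac{149}{150}
     = \frac{41}{200}
P(D|+) = P(+|D)P(D)/P(+) = \frac{19}{615}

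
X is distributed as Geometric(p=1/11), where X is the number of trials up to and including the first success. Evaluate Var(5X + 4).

For X ~ Geometric(p=1/11), where X is the number of trials up to and including the first success:
Var(X) = 110
Var(5X + 4) = (5)² × Var(X) = 25 × 110 = 2750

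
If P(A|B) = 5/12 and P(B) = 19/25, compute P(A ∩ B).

By definition, P(A|B) = P(A ∩ B) / P(B)
So P(A ∩ B) = P(A|B) × P(B)
= 5/12 × 19/25
= 19/60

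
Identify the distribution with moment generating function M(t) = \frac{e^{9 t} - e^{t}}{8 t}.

The MGF M(t) = \frac{e^{9 t} - e^{t}}{8 t} is the standard form for the Uniform distribution.
Comparing with the known MGF formula identifies: Uniform(1, 9)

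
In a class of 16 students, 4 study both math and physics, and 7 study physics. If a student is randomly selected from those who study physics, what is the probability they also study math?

P(A ∩ B) = 4/16 = 1/4
P(B) = 7/16
P(A|B) = P(A ∩ B) / P(B) = (1/4) / (7/16) = 4/7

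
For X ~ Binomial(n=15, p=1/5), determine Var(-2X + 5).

For X ~ Binomial(n=15, p=1/5):
Var(X) = \frac{12}{5}
Var(-2X + 5) = (-2)² × Var(X) = 4 × \frac{12}{5} = \frac{48}{5}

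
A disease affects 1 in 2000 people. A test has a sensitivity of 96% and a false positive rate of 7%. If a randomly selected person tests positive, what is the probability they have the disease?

Let D = the rare event, + = positive/flagged.
P(D) = 1/2000
P(+|D) = 96/100 = 24/25
P(+|D') = 7/100
P(+) = P(+|D)P(D) + P(+|D')P(D')
     = \frac{24}{25} × \frac{1}{2000} + \frac{7}{100} × \frac{1999}{2000}
     = \frac{14089}{200000}
P(D|+) = P(+|D)P(D)/P(+) = \frac{96}{14089}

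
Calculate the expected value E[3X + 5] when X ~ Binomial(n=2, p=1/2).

For X ~ Binomial(n=2, p=1/2):
E[X] = 1
E[3X + 5] = 3 × E[X] + 5 = 8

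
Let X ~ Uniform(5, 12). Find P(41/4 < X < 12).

P(41/4 < X < 12) = ∫_{41/4}^{12} f(x) dx
where f(x) = \frac{1}{7}
= \frac{1}{4}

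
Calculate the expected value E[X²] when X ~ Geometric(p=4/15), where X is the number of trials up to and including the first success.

Using the identity E[X²] = Var(X) + (E[X])²:
E[X] = \frac{15}{4}
Var(X) = \frac{165}{16}
E[X²] = \frac{165}{16} + (\frac{15}{4})²
= \frac{195}{8}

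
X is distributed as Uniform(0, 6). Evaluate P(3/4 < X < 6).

P(3/4 < X < 6) = ∫_{3/4}^{6} f(x) dx
where f(x) = \frac{1}{6}
= \frac{7}{8}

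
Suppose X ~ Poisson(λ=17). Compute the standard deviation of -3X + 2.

For X ~ Poisson(λ=17):
Var(X) = 17
SD(X) = √(Var(X)) = √(17) = \sqrt{17}
SD(-3X + 2) = |-3| × SD(X) = 3 × \sqrt{17} = 3 \sqrt{17}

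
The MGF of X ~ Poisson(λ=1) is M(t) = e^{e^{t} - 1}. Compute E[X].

To find E[X], compute M^(1)(0):
M^(1)(t) = e^{t} e^{e^{t} - 1}
M^(1)(0) = 1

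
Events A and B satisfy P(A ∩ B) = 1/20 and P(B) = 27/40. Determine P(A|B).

P(A|B) = P(A ∩ B) / P(B)
= (1/20) / (27/40)
= 2/27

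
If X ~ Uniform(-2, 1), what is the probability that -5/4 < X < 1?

P(-5/4 < X < 1) = ∫_{-5/4}^{1} f(x) dx
where f(x) = \frac{1}{3}
= \frac{3}{4}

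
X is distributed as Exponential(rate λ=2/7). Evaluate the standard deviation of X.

For X ~ Exponential(rate λ=2/7):
Var(X) = \frac{49}{4}
SD(X) = √(Var(X)) = √(\frac{49}{4}) = \frac{7}{2}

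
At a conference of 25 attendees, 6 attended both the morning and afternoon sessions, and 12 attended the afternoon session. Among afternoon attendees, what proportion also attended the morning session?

P(A ∩ B) = 6/25
P(B) = 12/25
P(A|B) = P(A ∩ B) / P(B) = (6/25) / (12/25) = 1/2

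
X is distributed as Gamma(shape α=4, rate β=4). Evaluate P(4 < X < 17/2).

P(4 < X < 17/2) = ∫_{4}^{17/2} f(x) dx
where f(x) = \frac{128 x^{3} e^{- 4 x}}{3}
= \frac{-21491 + 2483 e^{18}}{3 e^{34}}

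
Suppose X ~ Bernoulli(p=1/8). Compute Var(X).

For X ~ Bernoulli(p=1/8):
Var(X) = \frac{7}{64}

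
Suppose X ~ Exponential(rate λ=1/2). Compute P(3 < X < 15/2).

P(3 < X < 15/2) = ∫_{3}^{15/2} f(x) dx
where f(x) = \frac{e^{- \frac{x}{2}}}{2}
= - \frac{1}{e^{\frac{15}{4}}} + e^{- \frac{3}{2}}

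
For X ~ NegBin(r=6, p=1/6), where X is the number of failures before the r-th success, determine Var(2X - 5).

For X ~ NegBin(r=6, p=1/6), where X is the number of failures before the r-th success:
Var(X) = 180
Var(2X - 5) = (2)² × Var(X) = 4 × 180 = 720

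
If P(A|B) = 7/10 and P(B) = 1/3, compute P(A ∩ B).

By definition, P(A|B) = P(A ∩ B) / P(B)
So P(A ∩ B) = P(A|B) × P(B)
= 7/10 × 1/3
= 7/30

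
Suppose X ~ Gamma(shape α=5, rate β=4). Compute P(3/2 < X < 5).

P(3/2 < X < 5) = ∫_{3/2}^{5} f(x) dx
where f(x) = \frac{128 x^{4} e^{- 4 x}}{3}
= \frac{-8221 + 115 e^{14}}{e^{20}}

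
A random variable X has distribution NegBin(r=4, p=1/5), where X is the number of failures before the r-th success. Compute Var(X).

For X ~ NegBin(r=4, p=1/5), where X is the number of failures before the r-th success:
Var(X) = 80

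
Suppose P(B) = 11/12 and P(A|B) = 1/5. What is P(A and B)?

By definition, P(A|B) = P(A ∩ B) / P(B)
So P(A ∩ B) = P(A|B) × P(B)
= 1/5 × 11/12
= 11/60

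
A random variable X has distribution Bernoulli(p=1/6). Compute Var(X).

For X ~ Bernoulli(p=1/6):
Var(X) = \frac{5}{36}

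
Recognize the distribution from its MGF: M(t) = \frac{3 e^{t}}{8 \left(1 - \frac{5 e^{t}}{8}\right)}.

The MGF M(t) = \frac{3 e^{t}}{8 \left(1 - \frac{5 e^{t}}{8}\right)} is the standard form for the Geometric distribution.
Comparing with the known MGF formula identifies: Geometric(p=3/8), X = trial number of first success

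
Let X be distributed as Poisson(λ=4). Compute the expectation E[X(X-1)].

E[X(X-1)] = E[X² - X] = E[X²] - E[X]
E[X] = 4
E[X²] = Var(X) + (E[X])² = 4 + (4)² = 20
E[X(X-1)] = 20 - 4 = 16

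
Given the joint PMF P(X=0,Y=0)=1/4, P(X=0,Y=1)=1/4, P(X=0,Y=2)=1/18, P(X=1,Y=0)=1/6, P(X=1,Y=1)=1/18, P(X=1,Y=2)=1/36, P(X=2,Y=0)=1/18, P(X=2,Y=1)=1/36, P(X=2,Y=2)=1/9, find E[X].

First find marginal of X:
P(X=0) = 5/9
P(X=1) = 1/4
P(X=2) = 7/36
E[X] = 0 × 5/9 + 1 × 1/4 + 2 × 7/36 = 23/36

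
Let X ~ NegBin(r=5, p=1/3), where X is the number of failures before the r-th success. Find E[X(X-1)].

E[X(X-1)] = E[X² - X] = E[X²] - E[X]
E[X] = 10
E[X²] = Var(X) + (E[X])² = 30 + (10)² = 130
E[X(X-1)] = 130 - 10 = 120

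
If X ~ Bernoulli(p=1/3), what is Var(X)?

For X ~ Bernoulli(p=1/3):
Var(X) = \frac{2}{9}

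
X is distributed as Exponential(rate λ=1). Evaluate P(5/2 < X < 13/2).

P(5/2 < X < 13/2) = ∫_{5/2}^{13/2} f(x) dx
where f(x) = e^{- x}
= - \frac{1 - e^{4}}{e^{\frac{13}{2}}}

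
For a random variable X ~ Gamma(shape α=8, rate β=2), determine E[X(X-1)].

E[X(X-1)] = E[X² - X] = E[X²] - E[X]
E[X] = 4
E[X²] = Var(X) + (E[X])² = 2 + (4)² = 18
E[X(X-1)] = 18 - 4 = 14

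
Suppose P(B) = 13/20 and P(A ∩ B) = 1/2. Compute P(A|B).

P(A|B) = P(A ∩ B) / P(B)
= (1/2) / (13/20)
= 10/13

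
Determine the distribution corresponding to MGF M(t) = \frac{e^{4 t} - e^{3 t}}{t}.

The MGF M(t) = \frac{e^{4 t} - e^{3 t}}{t} is the standard form for the Uniform distribution.
Comparing with the known MGF formula identifies: Uniform(3, 4)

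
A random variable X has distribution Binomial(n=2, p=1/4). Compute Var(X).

For X ~ Binomial(n=2, p=1/4):
Var(X) = \frac{3}{8}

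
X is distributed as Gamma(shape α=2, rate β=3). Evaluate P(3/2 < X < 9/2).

P(3/2 < X < 9/2) = ∫_{3/2}^{9/2} f(x) dx
where f(x) = 9 x e^{- 3 x}
= \frac{-29 + 11 e^{9}}{2 e^{\frac{27}{2}}}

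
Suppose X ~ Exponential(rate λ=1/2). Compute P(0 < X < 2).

P(0 < X < 2) = ∫_{0}^{2} f(x) dx
where f(x) = \frac{e^{- \frac{x}{2}}}{2}
= 1 - e^{-1}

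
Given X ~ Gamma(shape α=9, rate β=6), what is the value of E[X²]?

Using the identity E[X²] = Var(X) + (E[X])²:
E[X] = \frac{3}{2}
Var(X) = \frac{1}{4}
E[X²] = \frac{1}{4} + (\frac{3}{2})²
= \frac{5}{2}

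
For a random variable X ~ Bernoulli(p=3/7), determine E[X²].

Using the identity E[X²] = Var(X) + (E[X])²:
E[X] = \frac{3}{7}
Var(X) = \frac{12}{49}
E[X²] = \frac{12}{49} + (\frac{3}{7})²
= \frac{3}{7}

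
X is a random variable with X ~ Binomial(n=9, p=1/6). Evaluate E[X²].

Using the identity E[X²] = Var(X) + (E[X])²:
E[X] = \frac{3}{2}
Var(X) = \frac{5}{4}
E[X²] = \frac{5}{4} + (\frac{3}{2})²
= \frac{7}{2}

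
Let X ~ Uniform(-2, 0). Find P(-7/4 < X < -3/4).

P(-7/4 < X < -3/4) = ∫_{-7/4}^{-3/4} f(x) dx
where f(x) = \frac{1}{2}
= \frac{1}{2}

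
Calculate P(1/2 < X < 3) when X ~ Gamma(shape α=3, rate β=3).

P(1/2 < X < 3) = ∫_{1/2}^{3} f(x) dx
where f(x) = \frac{27 x^{2} e^{- 3 x}}{2}
= - \frac{101}{2 e^{9}} + \frac{29}{8 e^{\frac{3}{2}}}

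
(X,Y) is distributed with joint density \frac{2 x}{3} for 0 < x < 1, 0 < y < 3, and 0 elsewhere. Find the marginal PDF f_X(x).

f_X(x) = ∫_0^3 f(x,y) dy
= ∫_0^3 \frac{2 x}{3} dy
= 2 x for 0 < x < 1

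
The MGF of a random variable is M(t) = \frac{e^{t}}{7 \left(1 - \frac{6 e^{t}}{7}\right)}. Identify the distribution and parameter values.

The MGF M(t) = \frac{e^{t}}{7 \left(1 - \frac{6 e^{t}}{7}\right)} is the standard form for the Geometric distribution.
Comparing with the known MGF formula identifies: Geometric(p=1/7), X = trial number of first success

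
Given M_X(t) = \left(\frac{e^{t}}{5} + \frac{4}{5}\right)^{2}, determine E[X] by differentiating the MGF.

To find E[X], compute M^(1)(0):
M^(1)(t) = \frac{2 \left(\frac{e^{t}}{5} + \frac{4}{5}\right) e^{t}}{5}
M^(1)(0) = \frac{2}{5}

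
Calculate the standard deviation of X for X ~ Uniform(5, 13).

For X ~ Uniform(5, 13):
Var(X) = \frac{16}{3}
SD(X) = √(Var(X)) = √(\frac{16}{3}) = \frac{4 \sqrt{3}}{3}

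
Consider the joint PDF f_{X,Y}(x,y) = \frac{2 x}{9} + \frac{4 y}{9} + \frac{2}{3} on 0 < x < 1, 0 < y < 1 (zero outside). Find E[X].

E[X] = ∫_0^1 ∫_0^1 x × f(x,y) dy dx
= ∫_0^1 ∫_0^1 x × (\frac{2 x}{9} + \frac{4 y}{9} + \frac{2}{3}) dy dx
= \frac{14}{27}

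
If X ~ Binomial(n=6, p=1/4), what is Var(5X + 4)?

For X ~ Binomial(n=6, p=1/4):
Var(X) = \frac{9}{8}
Var(5X + 4) = (5)² × Var(X) = 25 × \frac{9}{8} = \frac{225}{8}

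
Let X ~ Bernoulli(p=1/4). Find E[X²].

Using the identity E[X²] = Var(X) + (E[X])²:
E[X] = \frac{1}{4}
Var(X) = \frac{3}{16}
E[X²] = \frac{3}{16} + (\frac{1}{4})²
= \frac{1}{4}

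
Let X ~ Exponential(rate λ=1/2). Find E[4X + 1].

For X ~ Exponential(rate λ=1/2):
E[X] = 2
E[4X + 1] = 4 × E[X] + 1 = 9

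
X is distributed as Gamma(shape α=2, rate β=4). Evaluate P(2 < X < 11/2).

P(2 < X < 11/2) = ∫_{2}^{11/2} f(x) dx
where f(x) = 16 x e^{- 4 x}
= \frac{-23 + 9 e^{14}}{e^{22}}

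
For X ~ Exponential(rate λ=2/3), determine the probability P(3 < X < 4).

P(3 < X < 4) = ∫_{3}^{4} f(x) dx
where f(x) = \frac{2 e^{- \frac{2 x}{3}}}{3}
= - \frac{1}{e^{\frac{8}{3}}} + e^{-2}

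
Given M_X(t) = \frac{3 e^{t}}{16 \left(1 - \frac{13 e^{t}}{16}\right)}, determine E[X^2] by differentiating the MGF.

To find E[X^2], compute M^(2)(0):
M^(1)(t) = \frac{3 e^{t}}{16 \left(1 - \frac{13 e^{t}}{16}\right)} + \frac{39 e^{2 t}}{256 \left(1 - \frac{13 e^{t}}{16}\right)^{2}}
M^(2)(t) = \frac{3 e^{t}}{16 \left(1 - \frac{13 e^{t}}{16}\right)} + \frac{117 e^{2 t}}{256 \left(1 - \frac{13 e^{t}}{16}\right)^{2}} + \frac{507 e^{3 t}}{2048 \left(1 - \frac{13 e^{t}}{16}\right)^{3}}
M^(2)(0) = \frac{464}{9}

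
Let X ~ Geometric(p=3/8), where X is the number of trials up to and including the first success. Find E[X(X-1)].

E[X(X-1)] = E[X² - X] = E[X²] - E[X]
E[X] = \frac{8}{3}
E[X²] = Var(X) + (E[X])² = \frac{40}{9} + (\frac{8}{3})² = \frac{104}{9}
E[X(X-1)] = \frac{104}{9} - \frac{8}{3} = \frac{80}{9}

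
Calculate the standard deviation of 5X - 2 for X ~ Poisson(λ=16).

For X ~ Poisson(λ=16):
Var(X) = 16
SD(X) = √(Var(X)) = √(16) = 4
SD(5X - 2) = |5| × SD(X) = 5 × 4 = 20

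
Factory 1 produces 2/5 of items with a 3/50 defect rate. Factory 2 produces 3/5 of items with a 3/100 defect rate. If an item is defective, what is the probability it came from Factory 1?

Using Bayes' theorem:
P(F1) = 2/5, P(D|F1) = 3/50
P(F2) = 3/5, P(D|F2) = 3/100
P(D) = P(D|F1)P(F1) + P(D|F2)P(F2)
     = \frac{21}{500}
P(F1|D) = P(D|F1)P(F1) / P(D)
= \frac{4}{7}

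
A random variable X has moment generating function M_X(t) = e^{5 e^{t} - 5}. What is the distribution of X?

The MGF M(t) = e^{5 e^{t} - 5} is the standard form for the Poisson distribution.
Comparing with the known MGF formula identifies: Poisson(λ=5)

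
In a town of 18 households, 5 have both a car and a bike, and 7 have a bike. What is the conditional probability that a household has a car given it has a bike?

P(A ∩ B) = 5/18
P(B) = 7/18
P(A|B) = P(A ∩ B) / P(B) = (5/18) / (7/18) = 5/7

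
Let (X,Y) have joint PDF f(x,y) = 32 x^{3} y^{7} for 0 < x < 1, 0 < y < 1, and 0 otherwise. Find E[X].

E[X] = ∫_0^1 ∫_0^1 x × f(x,y) dy dx
= ∫_0^1 ∫_0^1 x × (32 x^{3} y^{7}) dy dx
= \frac{4}{5}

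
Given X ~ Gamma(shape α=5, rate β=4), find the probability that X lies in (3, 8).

P(3 < X < 8) = ∫_{3}^{8} f(x) dx
where f(x) = \frac{128 x^{4} e^{- 4 x}}{3}
= \frac{-49697 + 1237 e^{20}}{e^{32}}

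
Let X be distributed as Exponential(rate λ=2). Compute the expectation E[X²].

Using the identity E[X²] = Var(X) + (E[X])²:
E[X] = \frac{1}{2}
Var(X) = \frac{1}{4}
E[X²] = \frac{1}{4} + (\frac{1}{2})²
= \frac{1}{2}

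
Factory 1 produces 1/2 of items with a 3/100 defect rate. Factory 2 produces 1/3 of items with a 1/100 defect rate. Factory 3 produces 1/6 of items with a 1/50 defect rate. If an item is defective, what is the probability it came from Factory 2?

Using Bayes' theorem:
P(F1) = 1/2, P(D|F1) = 3/100
P(F2) = 1/3, P(D|F2) = 1/100
P(F3) = 1/6, P(D|F3) = 1/50
P(D) = P(D|F1)P(F1) + P(D|F2)P(F2) + P(D|F3)P(F3)
     = \frac{13}{600}
P(F2|D) = P(D|F2)P(F2) / P(D)
= \frac{2}{13}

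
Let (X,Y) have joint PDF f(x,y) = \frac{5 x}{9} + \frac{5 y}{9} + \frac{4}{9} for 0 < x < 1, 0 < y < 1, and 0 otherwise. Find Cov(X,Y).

E[XY] = ∫∫ xy × f(x,y) dx dy = \frac{8}{27}
E[X] = \frac{59}{108}
E[Y] = \frac{59}{108}
Cov(X,Y) = E[XY] - E[X]E[Y] = - \frac{25}{11664}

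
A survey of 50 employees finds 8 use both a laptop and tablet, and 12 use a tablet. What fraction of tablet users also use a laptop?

P(A ∩ B) = 8/50 = 4/25
P(B) = 12/50 = 6/25
P(A|B) = P(A ∩ B) / P(B) = (4/25) / (6/25) = 2/3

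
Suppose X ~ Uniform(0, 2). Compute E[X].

For X ~ Uniform(0, 2), the expected value is:
E[X] = 1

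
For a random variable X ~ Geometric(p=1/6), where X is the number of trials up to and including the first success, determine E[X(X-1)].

E[X(X-1)] = E[X² - X] = E[X²] - E[X]
E[X] = 6
E[X²] = Var(X) + (E[X])² = 30 + (6)² = 66
E[X(X-1)] = 66 - 6 = 60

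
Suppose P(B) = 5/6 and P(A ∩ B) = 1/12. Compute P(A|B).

P(A|B) = P(A ∩ B) / P(B)
= (1/12) / (5/6)
= 1/10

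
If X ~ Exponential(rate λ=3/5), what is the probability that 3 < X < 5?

P(3 < X < 5) = ∫_{3}^{5} f(x) dx
where f(x) = \frac{3 e^{- \frac{3 x}{5}}}{5}
= - \frac{1}{e^{3}} + e^{- \frac{9}{5}}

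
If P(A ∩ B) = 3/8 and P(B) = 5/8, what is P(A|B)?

P(A|B) = P(A ∩ B) / P(B)
= (3/8) / (5/8)
= 3/5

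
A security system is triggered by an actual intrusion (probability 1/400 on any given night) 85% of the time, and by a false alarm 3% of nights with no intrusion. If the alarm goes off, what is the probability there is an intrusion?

Let D = the rare event, + = positive/flagged.
P(D) = 1/400
P(+|D) = 85/100 = 17/20
P(+|D') = 3/100
P(+) = P(+|D)P(D) + P(+|D')P(D')
     = \frac{17}{20} × \frac{1}{400} + \frac{3}{100} × \frac{399}{400}
     = \frac{641}{20000}
P(D|+) = P(+|D)P(D)/P(+) = \frac{85}{1282}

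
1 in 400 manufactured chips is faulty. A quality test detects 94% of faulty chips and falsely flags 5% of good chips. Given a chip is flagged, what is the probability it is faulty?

Let D = the rare event, + = positive/flagged.
P(D) = 1/400
P(+|D) = 94/100 = 47/50
P(+|D') = 5/100 = 1/20
P(+) = P(+|D)P(D) + P(+|D')P(D')
     = \frac{47}{50} × \frac{1}{400} + \frac{1}{20} × \frac{399}{400}
     = \frac{2089}{40000}
P(D|+) = P(+|D)P(D)/P(+) = \frac{94}{2089}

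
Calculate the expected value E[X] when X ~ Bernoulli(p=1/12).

For X ~ Bernoulli(p=1/12), the expected value is:
E[X] = \frac{1}{12}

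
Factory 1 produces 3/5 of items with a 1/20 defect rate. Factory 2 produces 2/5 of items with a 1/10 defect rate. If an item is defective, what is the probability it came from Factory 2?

Using Bayes' theorem:
P(F1) = 3/5, P(D|F1) = 1/20
P(F2) = 2/5, P(D|F2) = 1/10
P(D) = P(D|F1)P(F1) + P(D|F2)P(F2)
     = \frac{7}{100}
P(F2|D) = P(D|F2)P(F2) / P(D)
= \frac{4}{7}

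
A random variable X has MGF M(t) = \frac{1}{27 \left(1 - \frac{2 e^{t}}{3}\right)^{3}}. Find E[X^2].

To find E[X^2], compute M^(2)(0):
M^(1)(t) = \frac{2 e^{t}}{27 \left(1 - \frac{2 e^{t}}{3}\right)^{4}}
M^(2)(t) = \frac{2 e^{t}}{27 \left(1 - \frac{2 e^{t}}{3}\right)^{4}} + \frac{16 e^{2 t}}{81 \left(1 - \frac{2 e^{t}}{3}\right)^{5}}
M^(2)(0) = 54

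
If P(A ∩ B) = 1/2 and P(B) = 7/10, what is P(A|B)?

P(A|B) = P(A ∩ B) / P(B)
= (1/2) / (7/10)
= 5/7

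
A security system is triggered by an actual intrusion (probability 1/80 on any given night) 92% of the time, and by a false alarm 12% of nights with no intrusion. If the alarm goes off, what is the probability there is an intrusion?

Let D = the rare event, + = positive/flagged.
P(D) = 1/80
P(+|D) = 92/100 = 23/25
P(+|D') = 12/100 = 3/25
P(+) = P(+|D)P(D) + P(+|D')P(D')
     = \frac{23}{25} × \frac{1}{80} + \frac{3}{25} × \frac{79}{80}
     = \frac{13}{100}
P(D|+) = P(+|D)P(D)/P(+) = \frac{23}{260}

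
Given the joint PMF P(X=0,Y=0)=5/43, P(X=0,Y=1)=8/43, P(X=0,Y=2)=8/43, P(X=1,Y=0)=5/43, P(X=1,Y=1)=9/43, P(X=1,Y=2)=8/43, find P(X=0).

P(X=0) = P(X=0,Y=0) + P(X=0,Y=1) + P(X=0,Y=2)
= 5/43 + 8/43 + 8/43
= 21/43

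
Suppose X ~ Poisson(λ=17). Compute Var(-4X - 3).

For X ~ Poisson(λ=17):
Var(X) = 17
Var(-4X - 3) = (-4)² × Var(X) = 16 × 17 = 272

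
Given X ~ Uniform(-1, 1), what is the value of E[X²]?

Using the identity E[X²] = Var(X) + (E[X])²:
E[X] = 0
Var(X) = \frac{1}{3}
E[X²] = \frac{1}{3} + (0)²
= \frac{1}{3}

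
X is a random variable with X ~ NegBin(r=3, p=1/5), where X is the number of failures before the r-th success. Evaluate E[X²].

Using the identity E[X²] = Var(X) + (E[X])²:
E[X] = 12
Var(X) = 60
E[X²] = 60 + (12)²
= 204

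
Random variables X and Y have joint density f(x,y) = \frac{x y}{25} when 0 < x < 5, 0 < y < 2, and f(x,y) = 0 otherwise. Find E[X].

f_X(x) = ∫_0^2 \frac{x y}{25} dy = \frac{2 x}{25}
E[X] = ∫_0^5 x × (\frac{2 x}{25}) dx = \frac{10}{3}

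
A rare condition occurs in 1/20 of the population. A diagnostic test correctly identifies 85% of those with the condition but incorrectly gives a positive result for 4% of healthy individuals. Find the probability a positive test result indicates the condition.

Let D = the rare event, + = positive/flagged.
P(D) = 1/20
P(+|D) = 85/100 = 17/20
P(+|D') = 4/100 = 1/25
P(+) = P(+|D)P(D) + P(+|D')P(D')
     = \frac{17}{20} × \frac{1}{20} + \frac{1}{25} × \frac{19}{20}
     = \frac{161}{2000}
P(D|+) = P(+|D)P(D)/P(+) = \frac{85}{161}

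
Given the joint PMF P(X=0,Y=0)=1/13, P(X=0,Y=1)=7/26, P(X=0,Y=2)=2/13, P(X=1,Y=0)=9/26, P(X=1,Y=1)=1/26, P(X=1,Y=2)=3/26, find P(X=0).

P(X=0) = P(X=0,Y=0) + P(X=0,Y=1) + P(X=0,Y=2)
= 1/13 + 7/26 + 2/13
= 1/2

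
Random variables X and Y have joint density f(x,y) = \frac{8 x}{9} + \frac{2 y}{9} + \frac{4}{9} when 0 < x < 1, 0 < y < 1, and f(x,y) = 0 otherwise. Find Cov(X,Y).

E[XY] = ∫∫ xy × f(x,y) dx dy = \frac{8}{27}
E[X] = \frac{31}{54}
E[Y] = \frac{14}{27}
Cov(X,Y) = E[XY] - E[X]E[Y] = - \frac{1}{729}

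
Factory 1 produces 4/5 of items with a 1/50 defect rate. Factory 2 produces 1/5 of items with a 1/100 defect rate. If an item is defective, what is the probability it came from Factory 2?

Using Bayes' theorem:
P(F1) = 4/5, P(D|F1) = 1/50
P(F2) = 1/5, P(D|F2) = 1/100
P(D) = P(D|F1)P(F1) + P(D|F2)P(F2)
     = \frac{9}{500}
P(F2|D) = P(D|F2)P(F2) / P(D)
= \frac{1}{9}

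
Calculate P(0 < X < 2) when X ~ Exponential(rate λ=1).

P(0 < X < 2) = ∫_{0}^{2} f(x) dx
where f(x) = e^{- x}
= 1 - e^{-2}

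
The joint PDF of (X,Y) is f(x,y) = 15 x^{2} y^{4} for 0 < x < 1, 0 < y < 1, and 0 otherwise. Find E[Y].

E[Y] = ∫_0^1 ∫_0^1 y × f(x,y) dx dy
= \frac{5}{6}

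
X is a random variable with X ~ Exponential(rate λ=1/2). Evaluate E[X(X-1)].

E[X(X-1)] = E[X² - X] = E[X²] - E[X]
E[X] = 2
E[X²] = Var(X) + (E[X])² = 4 + (2)² = 8
E[X(X-1)] = 8 - 2 = 6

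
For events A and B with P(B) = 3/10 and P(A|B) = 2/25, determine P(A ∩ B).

By definition, P(A|B) = P(A ∩ B) / P(B)
So P(A ∩ B) = P(A|B) × P(B)
= 2/25 × 3/10
= 3/125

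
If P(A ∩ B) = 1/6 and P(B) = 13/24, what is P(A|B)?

P(A|B) = P(A ∩ B) / P(B)
= (1/6) / (13/24)
= 4/13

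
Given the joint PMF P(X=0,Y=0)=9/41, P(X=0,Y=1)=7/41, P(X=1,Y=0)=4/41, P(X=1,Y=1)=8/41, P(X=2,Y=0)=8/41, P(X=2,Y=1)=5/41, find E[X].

First find marginal of X:
P(X=0) = 16/41
P(X=1) = 12/41
P(X=2) = 13/41
E[X] = 0 × 16/41 + 1 × 12/41 + 2 × 13/41 = 38/41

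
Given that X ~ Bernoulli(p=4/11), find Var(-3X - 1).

For X ~ Bernoulli(p=4/11):
Var(X) = \frac{28}{121}
Var(-3X - 1) = (-3)² × Var(X) = 9 × \frac{28}{121} = \frac{252}{121}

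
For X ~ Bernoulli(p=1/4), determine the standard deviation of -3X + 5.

For X ~ Bernoulli(p=1/4):
Var(X) = \frac{3}{16}
SD(X) = √(Var(X)) = √(\frac{3}{16}) = \frac{\sqrt{3}}{4}
SD(-3X + 5) = |-3| × SD(X) = 3 × \frac{\sqrt{3}}{4} = \frac{3 \sqrt{3}}{4}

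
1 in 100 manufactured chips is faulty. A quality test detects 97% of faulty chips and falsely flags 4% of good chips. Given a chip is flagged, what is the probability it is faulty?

Let D = the rare event, + = positive/flagged.
P(D) = 1/100
P(+|D) = 97/100
P(+|D') = 4/100 = 1/25
P(+) = P(+|D)P(D) + P(+|D')P(D')
     = \frac{97}{100} × \frac{1}{100} + \frac{1}{25} × \frac{99}{100}
     = \frac{493}{10000}
P(D|+) = P(+|D)P(D)/P(+) = \frac{97}{493}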